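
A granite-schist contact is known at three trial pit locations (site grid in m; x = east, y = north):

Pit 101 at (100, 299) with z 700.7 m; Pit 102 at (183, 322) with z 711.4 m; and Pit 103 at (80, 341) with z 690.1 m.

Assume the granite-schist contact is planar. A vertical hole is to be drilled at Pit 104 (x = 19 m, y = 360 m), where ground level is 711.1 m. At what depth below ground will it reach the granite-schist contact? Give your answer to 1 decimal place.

34.9 m

Let the plane be z = a·x + b·y + c.
Pit 102−Pit 101: 83a + 23b = 10.7;  Pit 103−Pit 101: −20a + 42b = −10.6.
Solving gives a = 0.17567, b = −0.16873.
Then c = 700.7 − a·100 − b·299 = 733.58.
At (19, 360): z_contact = 3.34 − 60.74 + 733.58 = 676.18 m.
Depth below ground = 711.1 − 676.18 = 34.9 m.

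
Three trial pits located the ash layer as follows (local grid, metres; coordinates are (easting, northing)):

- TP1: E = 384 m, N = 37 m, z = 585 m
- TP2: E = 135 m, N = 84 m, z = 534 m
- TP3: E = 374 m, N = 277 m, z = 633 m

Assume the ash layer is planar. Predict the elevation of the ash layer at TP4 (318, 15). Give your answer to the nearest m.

564 m

Two edge vectors: TP1→TP2 = (-249, 47, -51), TP1→TP3 = (-10, 240, 48).
Normal n = (TP1→TP2) × (TP1→TP3) = (14496, 12462, -59290).
So ∂z/∂E = −n_x/n_z = 0.24449 and ∂z/∂N = −n_y/n_z = 0.21019.
Intercept c from TP1: 585 − 93.89 − 7.78 = 483.34.
At (318, 15): z = 77.7 + 3.2 + 483.34 = 564.2 m.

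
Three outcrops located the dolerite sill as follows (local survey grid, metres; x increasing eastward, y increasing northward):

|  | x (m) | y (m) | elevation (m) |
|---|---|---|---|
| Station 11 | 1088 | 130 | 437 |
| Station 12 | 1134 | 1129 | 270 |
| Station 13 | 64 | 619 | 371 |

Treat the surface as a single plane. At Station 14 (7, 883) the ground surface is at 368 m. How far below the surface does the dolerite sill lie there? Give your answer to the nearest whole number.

40 m

Let the plane be z = a·x + b·y + c.
Station 12−Station 11: 46a + 999b = −167;  Station 13−Station 11: −1024a + 489b = −66.
Solving gives a = −0.01504, b = −0.16647.
Then c = 437 − a·1088 − b·130 = 475.01.
At (7, 883): z_contact = −0.1 − 147.0 + 475.01 = 327.9 m.
Depth below ground = 368 − 327.9 = 40 m.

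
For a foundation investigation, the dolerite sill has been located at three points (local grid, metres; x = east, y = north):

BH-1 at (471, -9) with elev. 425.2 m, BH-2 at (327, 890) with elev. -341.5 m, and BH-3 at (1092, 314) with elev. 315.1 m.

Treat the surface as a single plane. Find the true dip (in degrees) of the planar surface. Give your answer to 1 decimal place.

40.4°

Two edge vectors: BH-1→BH-2 = (-144, 899, -766.7), BH-1→BH-3 = (621, 323, -110.1).
Normal n = (BH-1→BH-2) × (BH-1→BH-3) = (148664.2, -491975.1, -604791).
So ∂z/∂x = −n_x/n_z = 0.24581 and ∂z/∂y = −n_y/n_z = −0.81346.
Gradient magnitude |∇z| = √(a² + b²) = √(0.06042 + 0.66172) = 0.84979.
True dip = arctan(0.84979) = 40.4°, dipping toward NNW (azimuth ≈ 343°).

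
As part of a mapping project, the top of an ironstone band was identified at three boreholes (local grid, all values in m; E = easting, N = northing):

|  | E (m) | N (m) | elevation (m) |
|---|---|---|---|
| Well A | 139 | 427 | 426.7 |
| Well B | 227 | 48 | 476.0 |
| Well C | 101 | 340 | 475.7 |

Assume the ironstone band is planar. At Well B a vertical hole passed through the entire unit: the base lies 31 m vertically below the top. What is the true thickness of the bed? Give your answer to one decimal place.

25.3 m

Two edge vectors: Well A→Well B = (88, -379, 49.3), Well A→Well C = (-38, -87, 49).
Normal n = (Well A→Well B) × (Well A→Well C) = (-14281.9, -6185.4, -22058).
So ∂z/∂E = −n_x/n_z = −0.64747 and ∂z/∂N = −n_y/n_z = −0.28042.
|∇z| = √(a²+b²) = 0.70559, so dip δ = arctan(0.70559) = 35.21°.
True thickness = vertical thickness × cos δ = 31 × cos 35.21° = 25.3 m.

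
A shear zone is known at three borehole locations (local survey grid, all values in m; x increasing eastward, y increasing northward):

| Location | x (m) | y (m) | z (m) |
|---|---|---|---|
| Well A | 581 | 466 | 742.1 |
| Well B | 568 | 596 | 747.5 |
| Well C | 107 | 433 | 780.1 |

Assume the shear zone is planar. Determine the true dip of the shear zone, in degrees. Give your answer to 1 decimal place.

5.1°

Two edge vectors: Well A→Well B = (-13, 130, 5.4), Well A→Well C = (-474, -33, 38).
Normal n = (Well A→Well B) × (Well A→Well C) = (5118.2, -2065.6, 62049).
So ∂z/∂x = −n_x/n_z = −0.08249 and ∂z/∂y = −n_y/n_z = 0.03329.
Gradient magnitude |∇z| = √(a² + b²) = √(0.00680 + 0.00111) = 0.08895.
True dip = arctan(0.08895) = 5.1°, dipping toward ESE (azimuth ≈ 112°).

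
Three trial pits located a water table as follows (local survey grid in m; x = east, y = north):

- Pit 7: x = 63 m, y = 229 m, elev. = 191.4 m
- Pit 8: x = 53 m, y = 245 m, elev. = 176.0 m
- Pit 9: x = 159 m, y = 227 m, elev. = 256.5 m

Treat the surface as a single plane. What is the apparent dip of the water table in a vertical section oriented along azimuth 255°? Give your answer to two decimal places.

Two edge vectors: Pit 7→Pit 8 = (-10, 16, -15.4), Pit 7→Pit 9 = (96, -2, 65.1).
Normal n = (Pit 7→Pit 8) × (Pit 7→Pit 9) = (1010.8, -827.4, -1516).
So ∂z/∂x = −n_x/n_z = 0.66675 and ∂z/∂y = −n_y/n_z = −0.54578.
Unit vector along 255° is (sin 255°, cos 255°) = (-0.9659, -0.2588).
Slope in that direction = a·(-0.9659) + b·(-0.2588) = −0.50278.
Apparent dip = arctan|0.50278| = 26.69° (true dip is 40.7°, so apparent ≤ true as expected).

26.69°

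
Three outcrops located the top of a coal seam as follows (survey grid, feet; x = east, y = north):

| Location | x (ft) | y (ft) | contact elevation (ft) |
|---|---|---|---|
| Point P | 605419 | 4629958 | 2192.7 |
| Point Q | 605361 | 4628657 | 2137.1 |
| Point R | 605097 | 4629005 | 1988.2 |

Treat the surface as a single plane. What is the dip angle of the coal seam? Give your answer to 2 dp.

30.38°

Two edge vectors: Point P→Point Q = (-58, -1301, -55.6), Point P→Point R = (-322, -953, -204.5).
Normal n = (Point P→Point Q) × (Point P→Point R) = (213067.7, 6042.2, -363648).
So ∂z/∂x = −n_x/n_z = 0.58592 and ∂z/∂y = −n_y/n_z = 0.01662.
Gradient magnitude |∇z| = √(a² + b²) = √(0.34330 + 0.00028) = 0.58615.
True dip = arctan(0.58615) = 30.38°, dipping toward W (azimuth ≈ 268°).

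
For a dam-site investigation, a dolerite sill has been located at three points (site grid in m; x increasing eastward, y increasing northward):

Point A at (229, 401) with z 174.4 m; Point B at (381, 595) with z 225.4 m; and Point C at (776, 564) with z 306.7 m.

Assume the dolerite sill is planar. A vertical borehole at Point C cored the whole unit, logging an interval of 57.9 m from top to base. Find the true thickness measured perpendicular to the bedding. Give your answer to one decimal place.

56.4 m

Let the plane be z = a·x + b·y + c.
Point B−Point A: 152a + 194b = 51;  Point C−Point A: 547a + 163b = 132.3.
Solving gives a = 0.21334, b = 0.09574.
|∇z| = √(a²+b²) = 0.23383, so dip δ = arctan(0.23383) = 13.16°.
True thickness = vertical thickness × cos δ = 57.9 × cos 13.16° = 56.4 m.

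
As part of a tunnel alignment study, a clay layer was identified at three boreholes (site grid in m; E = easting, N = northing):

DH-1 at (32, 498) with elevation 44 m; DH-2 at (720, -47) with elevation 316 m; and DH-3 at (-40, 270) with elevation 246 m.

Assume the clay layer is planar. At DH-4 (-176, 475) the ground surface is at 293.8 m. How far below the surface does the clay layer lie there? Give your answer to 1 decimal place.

Two edge vectors: DH-1→DH-2 = (688, -545, 272), DH-1→DH-3 = (-72, -228, 202).
Normal n = (DH-1→DH-2) × (DH-1→DH-3) = (-48074, -158560, -196104).
So ∂z/∂E = −n_x/n_z = −0.24515 and ∂z/∂N = −n_y/n_z = −0.80855.
Intercept c from DH-1: 44 + 7.84 + 402.66 = 454.50.
At (-176, 475): z_contact = 43.15 − 384.06 + 454.50 = 113.59 m.
Depth below ground = 293.8 − 113.59 = 180.2 m.

180.2 m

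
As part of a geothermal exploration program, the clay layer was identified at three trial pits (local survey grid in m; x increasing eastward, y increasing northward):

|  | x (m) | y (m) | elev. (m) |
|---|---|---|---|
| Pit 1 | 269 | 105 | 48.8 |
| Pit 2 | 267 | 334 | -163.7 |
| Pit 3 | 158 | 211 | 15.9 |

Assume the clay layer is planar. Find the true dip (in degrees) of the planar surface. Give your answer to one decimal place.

Two edge vectors: Pit 1→Pit 2 = (-2, 229, -212.5), Pit 1→Pit 3 = (-111, 106, -32.9).
Normal n = (Pit 1→Pit 2) × (Pit 1→Pit 3) = (14990.9, 23521.7, 25207).
So ∂z/∂x = −n_x/n_z = −0.59471 and ∂z/∂y = −n_y/n_z = −0.93314.
Gradient magnitude |∇z| = √(a² + b²) = √(0.35368 + 0.87075) = 1.10654.
True dip = arctan(1.10654) = 47.9°, dipping toward NNE (azimuth ≈ 033°).

47.9°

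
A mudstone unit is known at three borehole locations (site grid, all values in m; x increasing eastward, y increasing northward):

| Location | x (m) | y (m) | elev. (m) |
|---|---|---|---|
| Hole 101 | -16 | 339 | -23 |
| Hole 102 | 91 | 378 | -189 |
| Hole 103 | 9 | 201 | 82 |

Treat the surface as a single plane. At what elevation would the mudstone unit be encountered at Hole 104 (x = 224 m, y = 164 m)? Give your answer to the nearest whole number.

-139 m

Let the plane be z = a·x + b·y + c.
Hole 102−Hole 101: 107a + 39b = −166;  Hole 103−Hole 101: 25a − 138b = 105.
Solving gives a = −1.19516, b = −0.97738.
Then c = -23 − a·-16 − b·339 = 289.21.
At (224, 164): z = −267.7 − 160.3 + 289.21 = -138.8 m.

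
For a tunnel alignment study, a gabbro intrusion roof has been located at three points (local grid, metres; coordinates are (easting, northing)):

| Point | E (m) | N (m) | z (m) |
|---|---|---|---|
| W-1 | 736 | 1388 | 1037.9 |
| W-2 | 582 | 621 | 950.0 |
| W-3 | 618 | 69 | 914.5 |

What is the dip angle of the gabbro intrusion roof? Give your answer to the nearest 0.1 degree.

Let the plane be z = a·E + b·N + c.
W-2−W-1: −154a − 767b = −87.9;  W-3−W-1: −118a − 1319b = −123.4.
Solving gives a = 0.18906, b = 0.07664.
Gradient magnitude |∇z| = √(a² + b²) = √(0.03574 + 0.00587) = 0.20401.
True dip = arctan(0.20401) = 11.5°, dipping toward WSW (azimuth ≈ 248°).

11.5°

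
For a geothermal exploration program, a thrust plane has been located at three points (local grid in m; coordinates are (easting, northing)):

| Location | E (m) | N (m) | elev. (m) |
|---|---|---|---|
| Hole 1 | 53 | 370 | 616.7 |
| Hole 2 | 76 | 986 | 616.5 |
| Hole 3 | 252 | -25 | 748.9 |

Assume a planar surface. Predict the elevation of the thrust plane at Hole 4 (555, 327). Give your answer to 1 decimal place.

927.9 m

Two edge vectors: Hole 1→Hole 2 = (23, 616, -0.2), Hole 1→Hole 3 = (199, -395, 132.2).
Normal n = (Hole 1→Hole 2) × (Hole 1→Hole 3) = (81356.2, -3080.4, -131669).
So ∂z/∂E = −n_x/n_z = 0.61788 and ∂z/∂N = −n_y/n_z = −0.02340.
Intercept c from Hole 1: 616.7 − 32.75 + 8.66 = 592.61.
At (555, 327): z = 342.9 − 7.7 + 592.61 = 927.9 m.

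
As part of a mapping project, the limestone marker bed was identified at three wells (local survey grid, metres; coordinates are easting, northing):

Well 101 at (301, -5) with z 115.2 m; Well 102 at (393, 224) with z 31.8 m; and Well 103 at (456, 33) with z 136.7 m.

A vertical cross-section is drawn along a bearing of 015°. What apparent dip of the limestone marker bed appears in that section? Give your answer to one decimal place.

Two edge vectors: Well 101→Well 102 = (92, 229, -83.4), Well 101→Well 103 = (155, 38, 21.5).
Normal n = (Well 101→Well 102) × (Well 101→Well 103) = (8092.7, -14905, -31999).
So ∂z/∂easting = −n_x/n_z = 0.25290 and ∂z/∂northing = −n_y/n_z = −0.46580.
Unit vector along 015° is (sin 15°, cos 15°) = (0.2588, 0.9659).
Slope in that direction = a·(0.2588) + b·(0.9659) = −0.38447.
Apparent dip = arctan|0.38447| = 21.0° (true dip is 27.9°, so apparent ≤ true as expected).

21.0°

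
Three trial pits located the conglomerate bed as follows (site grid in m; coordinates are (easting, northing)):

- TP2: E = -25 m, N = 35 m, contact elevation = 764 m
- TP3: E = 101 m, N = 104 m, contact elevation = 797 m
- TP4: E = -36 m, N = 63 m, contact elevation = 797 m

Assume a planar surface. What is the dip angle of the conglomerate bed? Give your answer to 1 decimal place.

Let the plane be z = a·E + b·N + c.
TP3−TP2: 126a + 69b = 33;  TP4−TP2: −11a + 28b = 33.
Solving gives a = −0.31561, b = 1.05458.
Gradient magnitude |∇z| = √(a² + b²) = √(0.09961 + 1.11215) = 1.10080.
True dip = arctan(1.10080) = 47.7°, dipping toward SSE (azimuth ≈ 163°).

47.7°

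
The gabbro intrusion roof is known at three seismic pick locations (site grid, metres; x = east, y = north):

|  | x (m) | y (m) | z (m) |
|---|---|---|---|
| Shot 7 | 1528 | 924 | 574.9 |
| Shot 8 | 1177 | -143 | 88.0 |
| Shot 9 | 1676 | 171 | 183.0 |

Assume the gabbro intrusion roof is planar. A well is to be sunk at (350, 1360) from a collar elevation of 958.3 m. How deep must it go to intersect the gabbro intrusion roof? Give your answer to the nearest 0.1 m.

23.2 m

Let the plane be z = a·x + b·y + c.
Shot 8−Shot 7: −351a − 1067b = −486.9;  Shot 9−Shot 7: 148a − 753b = −391.9.
Solving gives a = −0.122026, b = 0.496468.
Then c = 574.9 − a·1528 − b·924 = 302.62.
At (350, 1360): z_contact = −42.71 + 675.20 + 302.62 = 935.11 m.
Depth below ground = 958.3 − 935.11 = 23.2 m.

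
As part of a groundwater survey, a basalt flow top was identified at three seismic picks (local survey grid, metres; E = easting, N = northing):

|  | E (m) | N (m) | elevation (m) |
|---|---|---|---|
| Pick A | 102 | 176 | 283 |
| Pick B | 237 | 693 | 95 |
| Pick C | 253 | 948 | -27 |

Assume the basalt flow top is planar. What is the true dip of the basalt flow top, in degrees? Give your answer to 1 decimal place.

37.8°

Two edge vectors: Pick A→Pick B = (135, 517, -188), Pick A→Pick C = (151, 772, -310).
Normal n = (Pick A→Pick B) × (Pick A→Pick C) = (-15134, 13462, 26153).
So ∂z/∂E = −n_x/n_z = 0.57867 and ∂z/∂N = −n_y/n_z = −0.51474.
Gradient magnitude |∇z| = √(a² + b²) = √(0.33486 + 0.26496) = 0.77448.
True dip = arctan(0.77448) = 37.8°, dipping toward NW (azimuth ≈ 312°).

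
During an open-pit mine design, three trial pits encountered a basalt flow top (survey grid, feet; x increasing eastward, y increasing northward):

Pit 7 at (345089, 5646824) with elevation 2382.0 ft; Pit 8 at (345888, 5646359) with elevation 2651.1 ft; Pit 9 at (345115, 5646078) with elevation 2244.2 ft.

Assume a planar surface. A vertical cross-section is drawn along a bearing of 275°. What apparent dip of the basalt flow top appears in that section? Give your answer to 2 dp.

Two edge vectors: Pit 7→Pit 8 = (799, -465, 269.1), Pit 7→Pit 9 = (26, -746, -137.8).
Normal n = (Pit 7→Pit 8) × (Pit 7→Pit 9) = (264825.6, 117098.8, -583964).
So ∂z/∂x = −n_x/n_z = 0.45350 and ∂z/∂y = −n_y/n_z = 0.20052.
Unit vector along 275° is (sin 275°, cos 275°) = (-0.9962, 0.0872).
Slope in that direction = a·(-0.9962) + b·(0.0872) = −0.43429.
Apparent dip = arctan|0.43429| = 23.48° (true dip is 26.4°, so apparent ≤ true as expected).

23.48°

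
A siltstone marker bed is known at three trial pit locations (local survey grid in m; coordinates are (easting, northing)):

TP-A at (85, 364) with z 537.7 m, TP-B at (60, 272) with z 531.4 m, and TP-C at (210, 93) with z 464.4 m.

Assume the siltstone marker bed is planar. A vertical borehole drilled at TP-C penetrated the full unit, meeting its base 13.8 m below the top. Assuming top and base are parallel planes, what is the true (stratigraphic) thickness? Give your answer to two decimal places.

Let the plane be z = a·E + b·N + c.
TP-B−TP-A: −25a − 92b = −6.3;  TP-C−TP-A: 125a − 271b = −73.3.
Solving gives a = −0.27558, b = 0.14337.
|∇z| = √(a²+b²) = 0.31064, so dip δ = arctan(0.31064) = 17.26°.
True thickness = vertical thickness × cos δ = 13.8 × cos 17.26° = 13.18 m.

13.18 m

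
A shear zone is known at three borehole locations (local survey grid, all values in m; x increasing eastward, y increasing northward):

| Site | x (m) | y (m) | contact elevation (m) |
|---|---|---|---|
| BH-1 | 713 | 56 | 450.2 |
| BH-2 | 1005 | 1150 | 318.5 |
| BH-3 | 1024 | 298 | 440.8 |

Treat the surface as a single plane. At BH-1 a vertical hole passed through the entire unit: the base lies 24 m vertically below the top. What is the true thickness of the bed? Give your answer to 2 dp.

23.69 m

Two edge vectors: BH-1→BH-2 = (292, 1094, -131.7), BH-1→BH-3 = (311, 242, -9.4).
Normal n = (BH-1→BH-2) × (BH-1→BH-3) = (21587.8, -38213.9, -269570).
So ∂z/∂x = −n_x/n_z = 0.08008 and ∂z/∂y = −n_y/n_z = −0.14176.
|∇z| = √(a²+b²) = 0.16281, so dip δ = arctan(0.16281) = 9.25°.
True thickness = vertical thickness × cos δ = 24 × cos 9.25° = 23.69 m.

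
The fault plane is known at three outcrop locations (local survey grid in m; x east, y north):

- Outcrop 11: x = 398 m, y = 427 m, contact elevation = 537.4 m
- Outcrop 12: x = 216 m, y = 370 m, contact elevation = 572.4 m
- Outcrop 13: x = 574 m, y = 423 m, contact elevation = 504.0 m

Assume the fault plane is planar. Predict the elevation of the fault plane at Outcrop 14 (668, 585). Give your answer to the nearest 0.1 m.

Two edge vectors: Outcrop 11→Outcrop 12 = (-182, -57, 35), Outcrop 11→Outcrop 13 = (176, -4, -33.4).
Normal n = (Outcrop 11→Outcrop 12) × (Outcrop 11→Outcrop 13) = (2043.8, 81.2, 10760).
So ∂z/∂x = −n_x/n_z = −0.18994 and ∂z/∂y = −n_y/n_z = −0.00755.
Intercept c from Outcrop 11: 537.4 + 75.60 + 3.22 = 616.22.
At (668, 585): z = −126.9 − 4.4 + 616.22 = 484.9 m.

484.9 m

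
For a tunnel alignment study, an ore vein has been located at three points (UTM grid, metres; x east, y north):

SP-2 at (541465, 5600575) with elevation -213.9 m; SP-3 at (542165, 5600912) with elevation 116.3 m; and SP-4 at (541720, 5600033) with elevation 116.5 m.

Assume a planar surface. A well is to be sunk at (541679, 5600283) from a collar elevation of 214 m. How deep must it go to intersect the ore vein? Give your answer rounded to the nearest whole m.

Let the plane be z = a·x + b·y + c.
SP-3−SP-2: 700a + 337b = 330.2;  SP-4−SP-2: 255a − 542b = 330.4.
Solving gives a = 0.62388000, b = −0.31607122.
Then c = -213.9 − a·541465 − b·5600575 = 1432157.47.
At (541679, 5600283): z_contact = 337942.7 − 1770088.3 + 1432157.47 = 11.9 m.
Depth below ground = 214 − 11.9 = 202 m.

202 m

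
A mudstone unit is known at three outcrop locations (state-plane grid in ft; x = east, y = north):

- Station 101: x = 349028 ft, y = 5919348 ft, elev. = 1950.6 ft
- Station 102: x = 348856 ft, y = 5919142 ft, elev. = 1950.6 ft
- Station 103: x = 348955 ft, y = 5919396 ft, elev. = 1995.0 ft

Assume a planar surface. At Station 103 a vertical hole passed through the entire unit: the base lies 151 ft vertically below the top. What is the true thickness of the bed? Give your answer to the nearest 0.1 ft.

Let the plane be z = a·x + b·y + c.
Station 102−Station 101: −172a − 206b = 0;  Station 103−Station 101: −73a + 48b = 44.4.
Solving gives a = −0.39265, b = 0.32784.
|∇z| = √(a²+b²) = 0.51152, so dip δ = arctan(0.51152) = 27.09°.
True thickness = vertical thickness × cos δ = 151 × cos 27.09° = 134.4 ft.

134.4 ft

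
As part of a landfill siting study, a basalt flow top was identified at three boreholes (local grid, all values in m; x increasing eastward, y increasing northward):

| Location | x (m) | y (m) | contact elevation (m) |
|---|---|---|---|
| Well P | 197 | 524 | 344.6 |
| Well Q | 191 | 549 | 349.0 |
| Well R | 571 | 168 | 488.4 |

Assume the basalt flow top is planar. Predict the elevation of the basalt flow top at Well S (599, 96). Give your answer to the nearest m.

483 m

Let the plane be z = a·x + b·y + c.
Well Q−Well P: −6a + 25b = 4.4;  Well R−Well P: 374a − 356b = 143.8.
Solving gives a = 0.71547, b = 0.34771.
Then c = 344.6 − a·197 − b·524 = 21.45.
At (599, 96): z = 428.6 + 33.4 + 21.45 = 483.4 m.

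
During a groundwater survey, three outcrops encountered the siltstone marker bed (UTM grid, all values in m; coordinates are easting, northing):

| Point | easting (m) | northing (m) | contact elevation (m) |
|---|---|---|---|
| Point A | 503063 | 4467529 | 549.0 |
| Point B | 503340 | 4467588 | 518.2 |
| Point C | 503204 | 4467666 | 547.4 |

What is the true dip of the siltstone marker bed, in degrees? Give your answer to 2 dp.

Let the plane be z = a·easting + b·northing + c.
Point B−Point A: 277a + 59b = −30.8;  Point C−Point A: 141a + 137b = −1.6.
Solving gives a = −0.13922, b = 0.13161.
Gradient magnitude |∇z| = √(a² + b²) = √(0.01938 + 0.01732) = 0.19158.
True dip = arctan(0.19158) = 10.85°, dipping toward SE (azimuth ≈ 133°).

10.85°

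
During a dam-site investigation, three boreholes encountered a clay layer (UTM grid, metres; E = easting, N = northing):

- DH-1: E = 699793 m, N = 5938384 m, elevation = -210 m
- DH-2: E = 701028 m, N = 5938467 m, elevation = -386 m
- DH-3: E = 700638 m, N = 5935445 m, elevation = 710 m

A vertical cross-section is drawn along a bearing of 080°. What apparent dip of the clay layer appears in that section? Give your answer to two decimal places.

10.07°

Let the plane be z = a·E + b·N + c.
DH-2−DH-1: 1235a + 83b = −176;  DH-3−DH-1: 845a − 2939b = 920.
Solving gives a = −0.11917, b = −0.34729.
Unit vector along 080° is (sin 80°, cos 80°) = (0.9848, 0.1736).
Slope in that direction = a·(0.9848) + b·(0.1736) = −0.17767.
Apparent dip = arctan|0.17767| = 10.07° (true dip is 20.2°, so apparent ≤ true as expected).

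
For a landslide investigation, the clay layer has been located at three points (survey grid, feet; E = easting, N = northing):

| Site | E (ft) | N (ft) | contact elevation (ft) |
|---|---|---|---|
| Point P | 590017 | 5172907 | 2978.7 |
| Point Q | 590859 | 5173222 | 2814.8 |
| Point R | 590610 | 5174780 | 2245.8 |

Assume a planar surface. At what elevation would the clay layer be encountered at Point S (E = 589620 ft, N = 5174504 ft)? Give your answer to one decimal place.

Two edge vectors: Point P→Point Q = (842, 315, -163.9), Point P→Point R = (593, 1873, -732.9).
Normal n = (Point P→Point Q) × (Point P→Point R) = (76121.2, 519909.1, 1390271).
So ∂z/∂E = −n_x/n_z = −0.054752778 and ∂z/∂N = −n_y/n_z = −0.373962415.
Intercept c from Point P: 2978.7 + 32305.07 + 1934472.79 = 1969756.56.
At (589620, 5174504): z = −32283.3 − 1935070.0 + 1969756.56 = 2403.2 ft.

2403.2 ft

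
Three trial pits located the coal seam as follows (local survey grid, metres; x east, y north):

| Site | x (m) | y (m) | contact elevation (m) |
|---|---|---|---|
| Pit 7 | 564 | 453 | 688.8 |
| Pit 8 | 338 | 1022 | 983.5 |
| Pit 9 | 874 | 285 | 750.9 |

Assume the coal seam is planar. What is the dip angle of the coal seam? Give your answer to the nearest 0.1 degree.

Two edge vectors: Pit 7→Pit 8 = (-226, 569, 294.7), Pit 7→Pit 9 = (310, -168, 62.1).
Normal n = (Pit 7→Pit 8) × (Pit 7→Pit 9) = (84844.5, 105391.6, -138422).
So ∂z/∂x = −n_x/n_z = 0.61294 and ∂z/∂y = −n_y/n_z = 0.76138.
Gradient magnitude |∇z| = √(a² + b²) = √(0.37570 + 0.57970) = 0.97744.
True dip = arctan(0.97744) = 44.3°, dipping toward SW (azimuth ≈ 219°).

44.3°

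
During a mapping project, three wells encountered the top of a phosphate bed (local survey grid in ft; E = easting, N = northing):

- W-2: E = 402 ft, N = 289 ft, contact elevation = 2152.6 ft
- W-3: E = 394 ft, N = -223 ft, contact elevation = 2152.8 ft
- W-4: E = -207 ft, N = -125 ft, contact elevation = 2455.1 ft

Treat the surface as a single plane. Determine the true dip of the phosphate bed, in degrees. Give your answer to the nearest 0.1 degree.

Two edge vectors: W-2→W-3 = (-8, -512, 0.2), W-2→W-4 = (-609, -414, 302.5).
Normal n = (W-2→W-3) × (W-2→W-4) = (-154797.2, 2298.2, -308496).
So ∂z/∂E = −n_x/n_z = −0.50178 and ∂z/∂N = −n_y/n_z = 0.00745.
Gradient magnitude |∇z| = √(a² + b²) = √(0.25178 + 0.00006) = 0.50184.
True dip = arctan(0.50184) = 26.6°, dipping toward E (azimuth ≈ 091°).

26.6°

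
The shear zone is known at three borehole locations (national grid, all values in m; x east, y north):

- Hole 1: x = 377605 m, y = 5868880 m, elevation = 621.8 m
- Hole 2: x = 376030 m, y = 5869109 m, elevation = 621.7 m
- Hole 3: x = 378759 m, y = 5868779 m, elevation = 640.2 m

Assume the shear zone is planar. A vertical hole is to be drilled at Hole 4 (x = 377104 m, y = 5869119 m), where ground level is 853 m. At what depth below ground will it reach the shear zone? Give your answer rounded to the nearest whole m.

Let the plane be z = a·x + b·y + c.
Hole 2−Hole 1: −1575a + 229b = −0.1;  Hole 3−Hole 1: 1154a − 101b = 18.4.
Solving gives a = 0.03996064, b = 0.27440180.
Then c = 621.8 − a·377605 − b·5868880 = −1624898.79.
At (377104, 5869119): z_contact = 15069.3 + 1610496.8 − 1624898.79 = 667.4 m.
Depth below ground = 853 − 667.4 = 186 m.

186 m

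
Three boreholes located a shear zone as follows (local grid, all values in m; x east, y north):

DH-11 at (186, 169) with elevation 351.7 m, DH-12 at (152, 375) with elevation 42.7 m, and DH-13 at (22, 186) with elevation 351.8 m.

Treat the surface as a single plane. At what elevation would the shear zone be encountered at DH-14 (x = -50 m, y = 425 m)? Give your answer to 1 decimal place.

Two edge vectors: DH-11→DH-12 = (-34, 206, -309), DH-11→DH-13 = (-164, 17, 0.1).
Normal n = (DH-11→DH-12) × (DH-11→DH-13) = (5273.6, 50679.4, 33206).
So ∂z/∂x = −n_x/n_z = −0.15881 and ∂z/∂y = −n_y/n_z = −1.52621.
Intercept c from DH-11: 351.7 + 29.54 + 257.93 = 639.17.
At (-50, 425): z = 7.9 − 648.6 + 639.17 = -1.5 m.

-1.5 m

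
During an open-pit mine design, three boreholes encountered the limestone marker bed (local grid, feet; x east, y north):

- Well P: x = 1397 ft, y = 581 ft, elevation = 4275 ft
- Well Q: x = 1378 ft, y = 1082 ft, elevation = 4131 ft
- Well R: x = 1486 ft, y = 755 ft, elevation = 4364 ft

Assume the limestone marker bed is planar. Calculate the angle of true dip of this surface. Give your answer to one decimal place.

55.8°

Two edge vectors: Well P→Well Q = (-19, 501, -144), Well P→Well R = (89, 174, 89).
Normal n = (Well P→Well Q) × (Well P→Well R) = (69645, -11125, -47895).
So ∂z/∂x = −n_x/n_z = 1.45412 and ∂z/∂y = −n_y/n_z = −0.23228.
Gradient magnitude |∇z| = √(a² + b²) = √(2.11446 + 0.05395) = 1.47255.
True dip = arctan(1.47255) = 55.8°, dipping toward W (azimuth ≈ 279°).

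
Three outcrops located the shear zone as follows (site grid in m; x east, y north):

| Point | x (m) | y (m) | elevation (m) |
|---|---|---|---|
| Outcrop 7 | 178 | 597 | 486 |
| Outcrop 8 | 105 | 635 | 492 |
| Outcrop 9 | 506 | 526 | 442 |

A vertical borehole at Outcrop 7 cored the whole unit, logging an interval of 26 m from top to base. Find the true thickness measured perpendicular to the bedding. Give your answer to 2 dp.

25.27 m

Let the plane be z = a·x + b·y + c.
Outcrop 8−Outcrop 7: −73a + 38b = 6;  Outcrop 9−Outcrop 7: 328a − 71b = −44.
Solving gives a = −0.17113, b = −0.17086.
|∇z| = √(a²+b²) = 0.24182, so dip δ = arctan(0.24182) = 13.59°.
True thickness = vertical thickness × cos δ = 26 × cos 13.59° = 25.27 m.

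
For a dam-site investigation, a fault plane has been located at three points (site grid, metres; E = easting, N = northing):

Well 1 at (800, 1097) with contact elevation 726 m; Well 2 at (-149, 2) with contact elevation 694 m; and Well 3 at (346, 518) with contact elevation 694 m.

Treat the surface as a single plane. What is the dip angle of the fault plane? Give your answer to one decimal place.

Two edge vectors: Well 1→Well 2 = (-949, -1095, -32), Well 1→Well 3 = (-454, -579, -32).
Normal n = (Well 1→Well 2) × (Well 1→Well 3) = (16512, -15840, 52341).
So ∂z/∂E = −n_x/n_z = −0.31547 and ∂z/∂N = −n_y/n_z = 0.30263.
Gradient magnitude |∇z| = √(a² + b²) = √(0.09952 + 0.09159) = 0.43716.
True dip = arctan(0.43716) = 23.6°, dipping toward SE (azimuth ≈ 134°).

23.6°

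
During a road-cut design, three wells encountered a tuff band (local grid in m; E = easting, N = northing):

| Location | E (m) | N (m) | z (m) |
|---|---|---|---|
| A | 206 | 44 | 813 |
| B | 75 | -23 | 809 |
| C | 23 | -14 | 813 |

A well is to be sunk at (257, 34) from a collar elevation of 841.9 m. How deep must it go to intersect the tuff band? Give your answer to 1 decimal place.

Let the plane be z = a·E + b·N + c.
B−A: −131a − 67b = −4;  C−A: −183a − 58b = 0.
Solving gives a = −0.04975, b = 0.15698.
Then c = 813 − a·206 − b·44 = 816.34.
At (257, 34): z_contact = −12.79 + 5.34 + 816.34 = 808.89 m.
Depth below ground = 841.9 − 808.89 = 33.0 m.

33.0 m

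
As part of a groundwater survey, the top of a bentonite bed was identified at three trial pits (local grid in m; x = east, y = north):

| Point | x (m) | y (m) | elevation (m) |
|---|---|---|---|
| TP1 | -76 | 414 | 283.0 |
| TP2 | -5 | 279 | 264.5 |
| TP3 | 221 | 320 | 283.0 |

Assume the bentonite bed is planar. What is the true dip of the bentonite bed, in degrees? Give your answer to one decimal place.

Let the plane be z = a·x + b·y + c.
TP2−TP1: 71a − 135b = −18.5;  TP3−TP1: 297a − 94b = 0.
Solving gives a = 0.05203, b = 0.16440.
Gradient magnitude |∇z| = √(a² + b²) = √(0.00271 + 0.02703) = 0.17244.
True dip = arctan(0.17244) = 9.8°, dipping toward SSW (azimuth ≈ 198°).

9.8°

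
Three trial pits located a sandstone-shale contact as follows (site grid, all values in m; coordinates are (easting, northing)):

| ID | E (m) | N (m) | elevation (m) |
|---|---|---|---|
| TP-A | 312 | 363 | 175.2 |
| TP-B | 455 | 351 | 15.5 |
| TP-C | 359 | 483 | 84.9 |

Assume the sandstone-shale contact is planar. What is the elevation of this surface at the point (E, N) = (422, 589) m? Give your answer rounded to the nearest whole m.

Let the plane be z = a·E + b·N + c.
TP-B−TP-A: 143a − 12b = −159.7;  TP-C−TP-A: 47a + 120b = −90.3.
Solving gives a = −1.14238, b = −0.30507.
Then c = 175.2 − a·312 − b·363 = 642.36.
At (422, 589): z = −482.1 − 179.7 + 642.36 = -19.4 m.

-19 m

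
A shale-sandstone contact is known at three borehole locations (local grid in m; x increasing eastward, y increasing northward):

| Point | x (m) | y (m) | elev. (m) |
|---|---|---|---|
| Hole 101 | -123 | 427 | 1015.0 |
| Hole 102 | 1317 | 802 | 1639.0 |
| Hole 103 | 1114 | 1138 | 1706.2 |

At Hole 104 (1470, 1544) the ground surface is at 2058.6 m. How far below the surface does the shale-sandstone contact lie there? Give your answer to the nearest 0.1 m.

Let the plane be z = a·x + b·y + c.
Hole 102−Hole 101: 1440a + 375b = 624;  Hole 103−Hole 101: 1237a + 711b = 691.2.
Solving gives a = 0.329421, b = 0.399025.
Then c = 1015 − a·-123 − b·427 = 885.14.
At (1470, 1544): z_contact = 484.25 + 616.09 + 885.14 = 1985.48 m.
Depth below ground = 2058.6 − 1985.48 = 73.1 m.

73.1 m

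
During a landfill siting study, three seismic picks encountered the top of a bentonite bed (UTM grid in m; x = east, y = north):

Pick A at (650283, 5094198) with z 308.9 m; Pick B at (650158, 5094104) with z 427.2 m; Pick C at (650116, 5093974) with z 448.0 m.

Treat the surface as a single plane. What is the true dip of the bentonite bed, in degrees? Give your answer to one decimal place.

47.9°

Let the plane be z = a·x + b·y + c.
Pick B−Pick A: −125a − 94b = 118.3;  Pick C−Pick A: −167a − 224b = 139.1.
Solving gives a = −1.09119, b = 0.19254.
Gradient magnitude |∇z| = √(a² + b²) = √(1.19069 + 0.03707) = 1.10804.
True dip = arctan(1.10804) = 47.9°, dipping toward E (azimuth ≈ 100°).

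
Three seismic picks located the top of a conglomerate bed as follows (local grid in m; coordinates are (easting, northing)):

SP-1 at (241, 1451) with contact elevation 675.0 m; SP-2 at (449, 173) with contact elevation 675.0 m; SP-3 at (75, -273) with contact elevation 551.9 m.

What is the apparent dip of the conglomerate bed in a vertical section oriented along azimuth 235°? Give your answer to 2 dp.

Two edge vectors: SP-1→SP-2 = (208, -1278, 0), SP-1→SP-3 = (-166, -1724, -123.1).
Normal n = (SP-1→SP-2) × (SP-1→SP-3) = (157321.8, 25604.8, -570740).
So ∂z/∂E = −n_x/n_z = 0.27565 and ∂z/∂N = −n_y/n_z = 0.04486.
Unit vector along 235° is (sin 235°, cos 235°) = (-0.8192, -0.5736).
Slope in that direction = a·(-0.8192) + b·(-0.5736) = −0.25153.
Apparent dip = arctan|0.25153| = 14.12° (true dip is 15.6°, so apparent ≤ true as expected).

14.12°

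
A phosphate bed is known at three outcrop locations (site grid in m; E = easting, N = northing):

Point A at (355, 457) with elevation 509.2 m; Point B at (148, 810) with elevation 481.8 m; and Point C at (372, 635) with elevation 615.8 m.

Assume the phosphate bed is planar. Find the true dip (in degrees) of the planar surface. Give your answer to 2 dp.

Two edge vectors: Point A→Point B = (-207, 353, -27.4), Point A→Point C = (17, 178, 106.6).
Normal n = (Point A→Point B) × (Point A→Point C) = (42507, 21600.4, -42847).
So ∂z/∂E = −n_x/n_z = 0.99206 and ∂z/∂N = −n_y/n_z = 0.50413.
Gradient magnitude |∇z| = √(a² + b²) = √(0.98419 + 0.25415) = 1.11281.
True dip = arctan(1.11281) = 48.06°, dipping toward WSW (azimuth ≈ 243°).

48.06°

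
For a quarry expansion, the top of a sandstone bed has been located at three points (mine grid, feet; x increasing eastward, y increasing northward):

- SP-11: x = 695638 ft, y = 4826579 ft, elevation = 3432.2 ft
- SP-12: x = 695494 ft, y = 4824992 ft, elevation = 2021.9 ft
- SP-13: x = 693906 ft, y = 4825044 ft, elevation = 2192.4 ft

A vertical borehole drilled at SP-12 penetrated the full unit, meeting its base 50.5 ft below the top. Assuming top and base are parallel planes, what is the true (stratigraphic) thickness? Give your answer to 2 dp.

Two edge vectors: SP-11→SP-12 = (-144, -1587, -1410.3), SP-11→SP-13 = (-1732, -1535, -1239.8).
Normal n = (SP-11→SP-12) × (SP-11→SP-13) = (-197247.9, 2264108.4, -2527644).
So ∂z/∂x = −n_x/n_z = −0.07804 and ∂z/∂y = −n_y/n_z = 0.89574.
|∇z| = √(a²+b²) = 0.89913, so dip δ = arctan(0.89913) = 41.96°.
True thickness = vertical thickness × cos δ = 50.5 × cos 41.96° = 37.55 ft.

37.55 ft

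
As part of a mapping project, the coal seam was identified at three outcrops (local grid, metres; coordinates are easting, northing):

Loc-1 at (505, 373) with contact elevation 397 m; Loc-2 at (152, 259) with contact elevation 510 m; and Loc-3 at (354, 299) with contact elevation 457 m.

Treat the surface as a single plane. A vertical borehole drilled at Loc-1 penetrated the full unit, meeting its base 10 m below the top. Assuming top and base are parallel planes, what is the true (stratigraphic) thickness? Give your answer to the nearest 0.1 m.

Two edge vectors: Loc-1→Loc-2 = (-353, -114, 113), Loc-1→Loc-3 = (-151, -74, 60).
Normal n = (Loc-1→Loc-2) × (Loc-1→Loc-3) = (1522, 4117, 8908).
So ∂z/∂easting = −n_x/n_z = −0.17086 and ∂z/∂northing = −n_y/n_z = −0.46217.
|∇z| = √(a²+b²) = 0.49274, so dip δ = arctan(0.49274) = 26.23°.
True thickness = vertical thickness × cos δ = 10 × cos 26.23° = 9.0 m.

9.0 m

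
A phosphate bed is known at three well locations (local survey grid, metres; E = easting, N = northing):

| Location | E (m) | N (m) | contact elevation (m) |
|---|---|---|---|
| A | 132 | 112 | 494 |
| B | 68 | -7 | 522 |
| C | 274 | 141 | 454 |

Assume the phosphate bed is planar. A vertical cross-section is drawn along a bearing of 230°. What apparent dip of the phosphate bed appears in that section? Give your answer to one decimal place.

Two edge vectors: A→B = (-64, -119, 28), A→C = (142, 29, -40).
Normal n = (A→B) × (A→C) = (3948, 1416, 15042).
So ∂z/∂E = −n_x/n_z = −0.26247 and ∂z/∂N = −n_y/n_z = −0.09414.
Unit vector along 230° is (sin 230°, cos 230°) = (-0.7660, -0.6428).
Slope in that direction = a·(-0.7660) + b·(-0.6428) = 0.26157.
Apparent dip = arctan|0.26157| = 14.7° (true dip is 15.6°, so apparent ≤ true as expected).

14.7°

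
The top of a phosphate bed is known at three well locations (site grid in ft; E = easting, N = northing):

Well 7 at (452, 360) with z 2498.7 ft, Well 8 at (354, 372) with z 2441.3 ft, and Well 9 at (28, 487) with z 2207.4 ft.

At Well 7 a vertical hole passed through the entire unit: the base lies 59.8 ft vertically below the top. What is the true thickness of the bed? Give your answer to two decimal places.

Let the plane be z = a·E + b·N + c.
Well 8−Well 7: −98a + 12b = −57.4;  Well 9−Well 7: −424a + 127b = −291.3.
Solving gives a = 0.51566, b = −0.57214.
|∇z| = √(a²+b²) = 0.77022, so dip δ = arctan(0.77022) = 37.60°.
True thickness = vertical thickness × cos δ = 59.8 × cos 37.60° = 47.38 ft.

47.38 ft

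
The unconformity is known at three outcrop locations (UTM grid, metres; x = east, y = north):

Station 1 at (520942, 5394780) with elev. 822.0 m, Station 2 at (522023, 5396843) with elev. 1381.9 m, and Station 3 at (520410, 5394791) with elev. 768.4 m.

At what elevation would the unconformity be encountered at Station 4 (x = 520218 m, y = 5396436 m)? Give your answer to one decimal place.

Let the plane be z = a·x + b·y + c.
Station 2−Station 1: 1081a + 2063b = 559.9;  Station 3−Station 1: −532a + 11b = −53.6.
Solving gives a = 0.105223511, b = 0.216264365.
Then c = 822 − a·520942 − b·5394780 = −1220692.02.
At (520218, 5396436): z = 54739.2 + 1167056.8 − 1220692.02 = 1104.0 m.

1104.0 m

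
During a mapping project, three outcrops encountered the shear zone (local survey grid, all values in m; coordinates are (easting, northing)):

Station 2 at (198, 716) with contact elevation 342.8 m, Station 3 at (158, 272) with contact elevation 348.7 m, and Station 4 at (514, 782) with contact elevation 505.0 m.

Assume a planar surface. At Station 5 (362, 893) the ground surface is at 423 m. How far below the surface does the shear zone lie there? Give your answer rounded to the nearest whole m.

5 m

Two edge vectors: Station 2→Station 3 = (-40, -444, 5.9), Station 2→Station 4 = (316, 66, 162.2).
Normal n = (Station 2→Station 3) × (Station 2→Station 4) = (-72406.2, 8352.4, 137664).
So ∂z/∂E = −n_x/n_z = 0.52596 and ∂z/∂N = −n_y/n_z = −0.06067.
Intercept c from Station 2: 342.8 − 104.14 + 43.44 = 282.10.
At (362, 893): z_contact = 190.4 − 54.2 + 282.10 = 418.3 m.
Depth below ground = 423 − 418.3 = 5 m.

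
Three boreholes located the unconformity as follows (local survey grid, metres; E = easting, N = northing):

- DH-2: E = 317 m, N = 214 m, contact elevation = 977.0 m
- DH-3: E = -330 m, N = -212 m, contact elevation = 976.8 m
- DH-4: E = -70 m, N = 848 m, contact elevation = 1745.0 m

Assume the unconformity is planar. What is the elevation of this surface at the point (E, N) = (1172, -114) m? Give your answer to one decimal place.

Two edge vectors: DH-2→DH-3 = (-647, -426, -0.2), DH-2→DH-4 = (-387, 634, 768).
Normal n = (DH-2→DH-3) × (DH-2→DH-4) = (-327041.2, 496973.4, -575060).
So ∂z/∂E = −n_x/n_z = −0.568708 and ∂z/∂N = −n_y/n_z = 0.864211.
Intercept c from DH-2: 977 + 180.28 − 184.94 = 972.34.
At (1172, -114): z = −666.5 − 98.5 + 972.34 = 207.3 m.

207.3 m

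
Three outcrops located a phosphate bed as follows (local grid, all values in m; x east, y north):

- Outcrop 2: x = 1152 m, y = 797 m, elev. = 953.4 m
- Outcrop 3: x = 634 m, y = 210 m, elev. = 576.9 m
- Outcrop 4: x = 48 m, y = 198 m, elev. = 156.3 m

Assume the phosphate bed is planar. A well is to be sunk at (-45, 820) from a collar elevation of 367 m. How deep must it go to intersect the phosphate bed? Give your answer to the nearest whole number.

272 m

Two edge vectors: Outcrop 2→Outcrop 3 = (-518, -587, -376.5), Outcrop 2→Outcrop 4 = (-1104, -599, -797.1).
Normal n = (Outcrop 2→Outcrop 3) × (Outcrop 2→Outcrop 4) = (242374.2, 2758.2, -337766).
So ∂z/∂x = −n_x/n_z = 0.71758 and ∂z/∂y = −n_y/n_z = 0.00817.
Intercept c from Outcrop 2: 953.4 − 826.65 − 6.51 = 120.24.
At (-45, 820): z_contact = −32.3 + 6.7 + 120.24 = 94.6 m.
Depth below ground = 367 − 94.6 = 272 m.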